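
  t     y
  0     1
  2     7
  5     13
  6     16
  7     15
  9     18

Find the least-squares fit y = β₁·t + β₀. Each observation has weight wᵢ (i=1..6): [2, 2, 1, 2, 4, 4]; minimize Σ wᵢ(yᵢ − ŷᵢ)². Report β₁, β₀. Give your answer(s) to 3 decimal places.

Compute the Gram sums: Σwᵢ·t·t = 625, Σwᵢ·t = 85, Σwᵢ·1 = 15.
Moment sums: Σwᵢ·t·y = 1353, Σwᵢ·y = 193.
Normal equations: [[625, 85]; [85, 15]]·[β₁, β₀]ᵀ = [1353, 193]ᵀ.
det = 625·15 − 85² = 2150.
β₁ = (1353·15 − 85·193)/2150 = 389/215; β₀ = (625·193 − 85·1353)/2150 = 562/215.

β₁ = 1.809, β₀ = 2.614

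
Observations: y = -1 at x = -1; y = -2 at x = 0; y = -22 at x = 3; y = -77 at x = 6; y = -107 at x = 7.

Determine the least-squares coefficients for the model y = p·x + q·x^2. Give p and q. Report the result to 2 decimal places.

With design matrix A, AᵀA = [[95, 585]; [585, 3779]] and Aᵀy = [-1276, -8214]ᵀ.
det = 95·3779 − 585² = 16780.
p = ((-1276)·3779 − 585·(-8214))/16780 = -8407/8390; q = (95·(-8214) − 585·(-1276))/16780 = -3387/1678.

p = -1.00, q = -2.02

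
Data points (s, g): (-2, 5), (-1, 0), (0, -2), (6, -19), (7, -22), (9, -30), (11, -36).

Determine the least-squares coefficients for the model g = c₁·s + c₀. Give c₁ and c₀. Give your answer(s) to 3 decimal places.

c₁ = -3.049, c₀ = -1.790

Normal-equation sums: Σs·s = 292, Σs = 30, Σ1 = 7.
And Σs·g = -944, Σg = -104.
So XᵀX·[c₁, c₀]ᵀ = Xᵀg: [[292, 30]; [30, 7]]·[c₁, c₀]ᵀ = [-944, -104]ᵀ.
Δ = 292·7 − 30² = 1144.
c₁ = ((-944)·7 − 30·(-104))/1144 = -436/143; c₀ = (292·(-104) − 30·(-944))/1144 = -256/143.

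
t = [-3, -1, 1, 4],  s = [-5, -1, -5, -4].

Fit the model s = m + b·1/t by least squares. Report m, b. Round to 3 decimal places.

Normal-equation sums: Σ1 = 4, Σ1/t = -1/12, Σ1/t·1/t = 313/144.
For Mᵀs: Σs = -15, Σ1/t·s = -10/3.
MᵀM·[m, b]ᵀ = Mᵀs becomes [[4, -1/12]; [-1/12, 313/144]]·[m, b]ᵀ = [-15, -10/3]ᵀ.
Determinant 4·(313/144) − (-1/12)² = 139/16.
m = ((-15)·(313/144) − (-1/12)·(-10/3))/(139/16) = -4735/1251; b = (4·(-10/3) − (-1/12)·(-15))/(139/16) = -700/417.

m = -3.785, b = -1.679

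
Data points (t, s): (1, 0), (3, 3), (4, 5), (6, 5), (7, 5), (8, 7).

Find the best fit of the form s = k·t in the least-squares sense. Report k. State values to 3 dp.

The normal equations are: 175·k = 150.
(Σt·t = 175, Σt·s = 150.)
k = 150/175 = 0.857143.

k = 0.857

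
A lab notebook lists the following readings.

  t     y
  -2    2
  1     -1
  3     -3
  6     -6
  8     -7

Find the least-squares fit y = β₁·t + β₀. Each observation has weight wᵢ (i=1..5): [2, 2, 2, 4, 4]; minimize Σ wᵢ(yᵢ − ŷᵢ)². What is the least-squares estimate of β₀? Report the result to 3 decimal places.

With design matrix A, AᵀWA = [[428, 60]; [60, 14]] and AᵀWy = [-396, -56]ᵀ.
Eliminating β₀: 14·(row 1) − 60·(row 2) gives 2392·β₁ = 14·(-396) − 60·(-56) = -2184, so β₁ = -21/23.
Then β₀ = ((-56) − 60·(-21/23))/14 = -2/23.

β₀ = -0.087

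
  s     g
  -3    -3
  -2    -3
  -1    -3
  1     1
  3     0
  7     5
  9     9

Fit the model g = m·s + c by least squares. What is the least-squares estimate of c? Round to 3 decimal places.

MᵀM·[m, c]ᵀ = Mᵀg reads: 154·m + 14·c = 135;  14·m + 7·c = 6.
det = 154·7 − 14² = 882.
m = (135·7 − 14·6)/882 = 41/42; c = (154·6 − 14·135)/882 = -23/21.

c = -1.095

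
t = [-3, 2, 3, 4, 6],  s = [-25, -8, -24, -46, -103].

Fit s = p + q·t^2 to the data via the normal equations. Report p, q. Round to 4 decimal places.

p = 2.3560, q = -2.9430

Sums needed: Σ1 = 5, Σt^2 = 74, Σt^2·t^2 = 1730.
And Σs = -206, Σt^2·s = -4917.
Eliminating q: 1730·(row 1) − 74·(row 2) gives 3174·p = 1730·(-206) − 74·(-4917) = 7478, so p = 3739/1587.
Then q = ((-4917) − 74·(3739/1587))/1730 = -9341/3174.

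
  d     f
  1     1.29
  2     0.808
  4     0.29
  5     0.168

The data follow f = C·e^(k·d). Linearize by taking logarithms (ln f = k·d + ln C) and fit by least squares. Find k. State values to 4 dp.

Taking logs, ln f = k·d + ln C, so regress ln f on d.
Σd = 12.0000, Σ(d)² = 46.0000, Σln f = -2.9802, Σd·ln f = -14.0422.
Normal system: [[46.0000, 12.0000]; [12.0000, 4]]·[k, ln C]ᵀ = [-14.0422, -2.9802]ᵀ.
Slope k = (n·Σd·ln f − Σd·Σln f)/(n·Σ(d)² − (Σd)²) = (4·-14.0422 − 12.0000·-2.9802)/40.0000 = -0.51015; ln C = (Σln f − k·Σd)/n = 0.78541.

k = -0.5102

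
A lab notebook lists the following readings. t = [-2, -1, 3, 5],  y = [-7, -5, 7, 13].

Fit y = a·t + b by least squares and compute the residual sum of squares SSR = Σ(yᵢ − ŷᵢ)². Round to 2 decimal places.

SSR = 0.43

From the data, Σt·t = 39, Σt = 5, Σ1 = 4.
For Xᵀy: Σt·y = 105, Σy = 8.
XᵀX·[a, b]ᵀ = Xᵀy becomes [[39, 5]; [5, 4]]·[a, b]ᵀ = [105, 8]ᵀ.
Eliminating b: 4·(row 1) − 5·(row 2) gives 131·a = 4·105 − 5·8 = 380, so a = 380/131.
Then b = (8 − 5·(380/131))/4 = -213/131.
Residuals: 56/131, -62/131, -10/131, 16/131; SSR = 56/131.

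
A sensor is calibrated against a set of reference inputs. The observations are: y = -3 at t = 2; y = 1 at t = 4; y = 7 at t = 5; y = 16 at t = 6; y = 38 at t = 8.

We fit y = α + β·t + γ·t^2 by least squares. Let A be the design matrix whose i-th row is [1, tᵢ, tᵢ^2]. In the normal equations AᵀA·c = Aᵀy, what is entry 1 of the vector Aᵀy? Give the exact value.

59

Entry 1 ↔ basis 1, so (Aᵀy)_{1} = Σᵢ yᵢ = (1)·(-3) + (1)·(1) + (1)·(7) + (1)·(16) + (1)·(38) = 59.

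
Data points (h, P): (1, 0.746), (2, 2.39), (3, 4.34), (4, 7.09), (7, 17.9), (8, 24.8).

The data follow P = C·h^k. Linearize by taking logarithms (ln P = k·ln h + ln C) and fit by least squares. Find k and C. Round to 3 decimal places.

Taking logs, ln P = k·ln h + ln C, so regress ln P on ln h.
Sums: Σln h = 7.2034, Σ(ln h)² = 11.7199, Σln P = 10.1005, Σln h·ln P = 17.2222.
Normal system: [[11.7199, 7.2034]; [7.2034, 6]]·[k, ln C]ᵀ = [17.2222, 10.1005]ᵀ.
Solving (det = 18.4301): k = 1.65899, ln C = -0.30832, so C = exp(-0.30832) = 0.73468.

k = 1.659, C = 0.735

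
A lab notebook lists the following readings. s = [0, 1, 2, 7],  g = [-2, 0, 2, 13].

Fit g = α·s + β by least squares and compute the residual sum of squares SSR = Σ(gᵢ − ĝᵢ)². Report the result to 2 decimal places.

With design matrix X, XᵀX = [[54, 10]; [10, 4]] and Xᵀg = [95, 13]ᵀ.
Determinant 54·4 − 10² = 116.
α = (95·4 − 10·13)/116 = 125/58; β = (54·13 − 10·95)/116 = -62/29.
Residuals: 4/29, -1/58, -5/29, 3/58; SSR = 3/58.

SSR = 0.05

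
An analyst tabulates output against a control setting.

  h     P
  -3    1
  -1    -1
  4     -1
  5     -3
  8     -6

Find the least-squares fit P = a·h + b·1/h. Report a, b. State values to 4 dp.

a = -0.6888, b = 2.0425

Sums needed: Σh·h = 115, Σh·1/h = 5, Σ1/h·1/h = 17701/14400.
Moment sums: Σh·P = -69, Σ1/h·P = -14/15.
Normal equations: [[115, 5]; [5, 17701/14400]]·[a, b]ᵀ = [-69, -14/15]ᵀ.
Δ = 115·(17701/14400) − 5² = 335123/2880.
a = ((-69)·(17701/14400) − 5·(-14/15))/(335123/2880) = -1154169/1675615; b = (115·(-14/15) − 5·(-69))/(335123/2880) = 684480/335123.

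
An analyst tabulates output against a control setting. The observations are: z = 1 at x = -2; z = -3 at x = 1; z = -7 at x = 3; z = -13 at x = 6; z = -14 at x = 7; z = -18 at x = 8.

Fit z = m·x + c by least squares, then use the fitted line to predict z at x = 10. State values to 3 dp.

ẑ = -20.454

With design matrix M, MᵀM = [[163, 23]; [23, 6]] and Mᵀz = [-346, -54]ᵀ.
det = 163·6 − 23² = 449.
m = ((-346)·6 − 23·(-54))/449 = -834/449; c = (163·(-54) − 23·(-346))/449 = -844/449.
At x = 10: ẑ = (-834/449)·(10) + (-844/449)·(1) = -9184/449.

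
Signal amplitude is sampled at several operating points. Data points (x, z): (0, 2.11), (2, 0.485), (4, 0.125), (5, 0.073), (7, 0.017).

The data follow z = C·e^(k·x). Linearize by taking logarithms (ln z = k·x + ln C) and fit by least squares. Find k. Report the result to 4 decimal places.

k = -0.6808

With ln zᵢ as the transformed response and xᵢ as the regressor:
AᵀA = [[94.0000, 18.0000]; [18.0000, 5]], rhs = [-51.3733, -8.7482]ᵀ  (here Σx = 18.0000, Σ(x)² = 94.0000, Σln z = -8.7482, Σx·ln z = -51.3733).
Solving (det = 146.0000): k = -0.68081, ln C = 0.70129.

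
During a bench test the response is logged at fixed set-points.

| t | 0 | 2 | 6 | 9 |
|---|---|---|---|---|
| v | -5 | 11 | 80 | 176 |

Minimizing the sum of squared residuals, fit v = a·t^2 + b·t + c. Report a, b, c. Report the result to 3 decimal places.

From the data, Σt^2·t^2 = 7873, Σt^2·t = 953, Σt^2 = 121, Σt·t = 121, Σt = 17, Σ1 = 4.
Moment sums: Σt^2·v = 17180, Σt·v = 2086, Σv = 262.
MᵀM·[a, b, c]ᵀ = Mᵀv becomes [[7873, 953, 121]; [953, 121, 17]; [121, 17, 4]]·[a, b, c]ᵀ = [17180, 2086, 262]ᵀ.
Solving the 3×3 system (Gaussian elimination) gives a = 251/132, b = 4865/1716, c = -582/143.

a = 1.902, b = 2.835, c = -4.070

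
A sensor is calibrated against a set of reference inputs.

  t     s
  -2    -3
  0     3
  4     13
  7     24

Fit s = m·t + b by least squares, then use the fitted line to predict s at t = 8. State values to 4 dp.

ŝ = 26.0872

Compute the Gram sums: Σt·t = 69, Σt = 9, Σ1 = 4.
Moment sums: Σt·s = 226, Σs = 37.
AᵀA·[m, b]ᵀ = Aᵀs becomes [[69, 9]; [9, 4]]·[m, b]ᵀ = [226, 37]ᵀ.
Eliminating b: 4·(row 1) − 9·(row 2) gives 195·m = 4·226 − 9·37 = 571, so m = 571/195.
Then b = (37 − 9·(571/195))/4 = 173/65.
At t = 8: ŝ = (571/195)·(8) + (173/65)·(1) = 5087/195.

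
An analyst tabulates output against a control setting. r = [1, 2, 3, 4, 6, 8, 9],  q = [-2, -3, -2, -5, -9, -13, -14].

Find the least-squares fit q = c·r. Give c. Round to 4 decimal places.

c = -1.5071

Entries of MᵀM: Σr·r = 211.
For Mᵀq: Σr·q = -318.
MᵀM·[c]ᵀ = Mᵀq becomes [[211]]·[c]ᵀ = [-318]ᵀ.
c = (-318)/211 = -1.50711.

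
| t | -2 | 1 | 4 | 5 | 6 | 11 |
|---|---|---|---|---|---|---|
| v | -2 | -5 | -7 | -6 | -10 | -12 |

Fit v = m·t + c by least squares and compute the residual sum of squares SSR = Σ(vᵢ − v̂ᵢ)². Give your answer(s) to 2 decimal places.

SSR = 5.56

Compute the Gram sums: Σt·t = 203, Σt = 25, Σ1 = 6.
For Xᵀv: Σt·v = -251, Σv = -42.
Normal equations: [[203, 25]; [25, 6]]·[m, c]ᵀ = [-251, -42]ᵀ.
Determinant 203·6 − 25² = 593.
m = ((-251)·6 − 25·(-42))/593 = -456/593; c = (203·(-42) − 25·(-251))/593 = -2251/593.
Residuals: 153/593, -258/593, -76/593, 973/593, -943/593, 151/593; SSR = 3296/593.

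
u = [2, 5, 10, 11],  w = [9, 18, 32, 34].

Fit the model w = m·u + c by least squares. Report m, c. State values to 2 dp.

The normal equations are: 250·m + 28·c = 802;  28·m + 4·c = 93.
(Σu·u = 250, Σu = 28, Σ1 = 4, Σu·w = 802, Σw = 93.)
Eliminating c: 4·(row 1) − 28·(row 2) gives 216·m = 4·802 − 28·93 = 604, so m = 151/54.
Then c = (93 − 28·(151/54))/4 = 397/108.

m = 2.80, c = 3.68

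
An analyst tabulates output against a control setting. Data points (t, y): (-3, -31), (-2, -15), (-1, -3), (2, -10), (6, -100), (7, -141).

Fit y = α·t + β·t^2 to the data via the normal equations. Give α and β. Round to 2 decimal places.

α = 1.26, β = -3.03

Compute the Gram sums: Σt·t = 103, Σt·t^2 = 531, Σt^2·t^2 = 3811.
And Σt·y = -1481, Σt^2·y = -10891.
Determinant 103·3811 − 531² = 110572.
α = ((-1481)·3811 − 531·(-10891))/110572 = 69515/55286; β = (103·(-10891) − 531·(-1481))/110572 = -167681/55286.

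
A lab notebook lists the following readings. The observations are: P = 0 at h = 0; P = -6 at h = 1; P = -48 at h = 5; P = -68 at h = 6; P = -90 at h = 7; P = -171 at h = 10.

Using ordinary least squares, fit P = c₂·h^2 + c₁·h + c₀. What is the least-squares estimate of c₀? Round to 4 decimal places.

With design matrix M, MᵀM = [[14323, 1685, 211]; [1685, 211, 29]; [211, 29, 6]] and MᵀP = [-25164, -2994, -383]ᵀ.
Inverting the 3×3 Gram matrix, [c₂, c₁, c₀]ᵀ = [-68233/46504, -109553/46504, -4934/5813]ᵀ.

c₀ = -0.8488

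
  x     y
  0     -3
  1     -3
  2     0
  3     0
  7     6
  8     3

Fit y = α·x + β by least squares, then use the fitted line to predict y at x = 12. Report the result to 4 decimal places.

ŷ = 8.8411

Normal-equation sums: Σx·x = 127, Σx = 21, Σ1 = 6.
Right-hand side: Σx·y = 63, Σy = 3.
AᵀA·[α, β]ᵀ = Aᵀy becomes [[127, 21]; [21, 6]]·[α, β]ᵀ = [63, 3]ᵀ.
Eliminating β: 6·(row 1) − 21·(row 2) gives 321·α = 6·63 − 21·3 = 315, so α = 105/107.
Then β = (3 − 21·(105/107))/6 = -314/107.
At x = 12: ŷ = (105/107)·(12) + (-314/107)·(1) = 946/107.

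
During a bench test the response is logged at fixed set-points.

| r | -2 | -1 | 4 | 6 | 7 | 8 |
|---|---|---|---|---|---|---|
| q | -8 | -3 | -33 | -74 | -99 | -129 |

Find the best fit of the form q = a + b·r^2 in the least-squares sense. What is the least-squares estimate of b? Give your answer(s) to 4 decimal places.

b = -2.0098

Setting ∂/∂a … = 0 gives: 6·a + 170·b = -346;  170·a + 8066·b = -16334.
Determinant 6·8066 − 170² = 19496.
a = ((-346)·8066 − 170·(-16334))/19496 = -1757/2437; b = (6·(-16334) − 170·(-346))/19496 = -4898/2437.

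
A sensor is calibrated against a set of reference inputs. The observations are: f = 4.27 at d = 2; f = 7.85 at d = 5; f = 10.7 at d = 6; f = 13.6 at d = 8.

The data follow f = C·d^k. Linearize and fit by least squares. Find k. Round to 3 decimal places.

k = 0.826

With ln fᵢ as the transformed response and ln dᵢ as the regressor:
XᵀX = [[10.6052, 6.1738]; [6.1738, 4]], rhs = [13.9968, 8.4924]ᵀ  (here Σln d = 6.1738, Σ(ln d)² = 10.6052, Σln f = 8.4924, Σln d·ln f = 13.9968).
Slope k = (n·Σln d·ln f − Σln d·Σln f)/(n·Σ(ln d)² − (Σln d)²) = (4·13.9968 − 6.1738·8.4924)/4.3053 = 0.82617; ln C = (Σln f − k·Σln d)/n = 0.84796.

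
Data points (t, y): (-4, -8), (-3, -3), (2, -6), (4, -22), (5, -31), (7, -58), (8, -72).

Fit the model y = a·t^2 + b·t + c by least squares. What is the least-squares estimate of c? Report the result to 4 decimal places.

Forming MᵀM = [[7731, 961, 183]; [961, 183, 19]; [183, 19, 7]] and Mᵀy = [-8756, -1196, -200]ᵀ gives MᵀM·[a, b, c]ᵀ = Mᵀy.
Solving the 3×3 system (Gaussian elimination) gives a = -8018/8587, b = -71746/42935, c = 16092/42935.

c = 0.3748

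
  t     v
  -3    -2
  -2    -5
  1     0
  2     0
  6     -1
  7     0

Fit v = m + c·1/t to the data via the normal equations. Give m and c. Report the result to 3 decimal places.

From the data, Σ1 = 6, Σ1/t = 41/42, Σ1/t·1/t = 2927/1764.
Right-hand side: Σv = -8, Σ1/t·v = 3.
Determinant 6·(2927/1764) − (41/42)² = 15881/1764.
m = ((-8)·(2927/1764) − (41/42)·3)/(15881/1764) = -28582/15881; c = (6·3 − (41/42)·(-8))/(15881/1764) = 45528/15881.

m = -1.800, c = 2.867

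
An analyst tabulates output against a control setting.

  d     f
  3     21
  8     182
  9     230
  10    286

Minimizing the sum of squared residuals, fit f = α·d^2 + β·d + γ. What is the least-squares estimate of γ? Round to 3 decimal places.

γ = -6.857

AᵀA·[α, β, γ]ᵀ = Aᵀf reads: 20738·α + 2268·β + 254·γ = 59067;  2268·α + 254·β + 30·γ = 6449;  254·α + 30·β + 4·γ = 719.
Inverting the 3×3 Gram matrix, [α, β, γ]ᵀ = [5395/1892, 127/172, -12973/1892]ᵀ.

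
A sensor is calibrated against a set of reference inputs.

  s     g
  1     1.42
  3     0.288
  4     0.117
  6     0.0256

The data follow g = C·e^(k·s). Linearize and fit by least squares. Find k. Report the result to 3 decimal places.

Linearized form: ln g = k·s + ln C. From the 4 transformed points,
Over the data: Σs = 14.0000, Σ(s)² = 62.0000, Σln g = -6.7049, Σs·ln g = -33.9570.
Normal system: [[62.0000, 14.0000]; [14.0000, 4]]·[k, ln C]ᵀ = [-33.9570, -6.7049]ᵀ.
Δ = 62.0000·4 − (14.0000)² = 52.0000; k = (-33.9570·4 − 14.0000·-6.7049)/52.0000 = -0.80692, ln C = (62.0000·-6.7049 − 14.0000·-33.9570)/52.0000 = 1.14799.

k = -0.807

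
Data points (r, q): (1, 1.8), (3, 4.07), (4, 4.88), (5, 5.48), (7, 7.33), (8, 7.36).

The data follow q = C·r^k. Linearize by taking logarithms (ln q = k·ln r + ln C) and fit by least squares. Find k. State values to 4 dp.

k = 0.6916

Linearized form: ln q = k·ln r + ln C. From the 6 transformed points,
Over the data: Σln r = 8.1197, Σ(ln r)² = 13.8297, Σln q = 9.2657, Σln r·ln q = 14.5043.
Normal system: [[13.8297, 8.1197]; [8.1197, 6]]·[k, ln C]ᵀ = [14.5043, 9.2657]ᵀ.
Δ = 13.8297·6 − (8.1197)² = 17.0487; k = (14.5043·6 − 8.1197·9.2657)/17.0487 = 0.69159, ln C = (13.8297·9.2657 − 8.1197·14.5043)/17.0487 = 0.60837.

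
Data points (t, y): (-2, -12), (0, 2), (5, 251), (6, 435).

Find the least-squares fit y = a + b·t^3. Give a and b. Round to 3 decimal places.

Setting ∂/∂a … = 0 gives: 4·a + 333·b = 676;  333·a + 62345·b = 125431.
(Σ1 = 4, Σt^3 = 333, Σt^3·t^3 = 62345, Σy = 676, Σt^3·y = 125431.)
Determinant 4·62345 − 333² = 138491.
a = (676·62345 − 333·125431)/138491 = 10181/3743; b = (4·125431 − 333·676)/138491 = 276616/138491.

a = 2.720, b = 1.997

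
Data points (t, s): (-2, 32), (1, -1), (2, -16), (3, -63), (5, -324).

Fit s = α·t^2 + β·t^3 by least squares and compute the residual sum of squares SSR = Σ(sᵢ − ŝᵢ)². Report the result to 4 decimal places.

SSR = 0.0461

Sums needed: Σt^2·t^2 = 739, Σt^2·t^3 = 3369, Σt^3·t^3 = 16483.
Right-hand side: Σt^2·s = -8604, Σt^3·s = -42586.
Eliminating β: 16483·(row 1) − 3369·(row 2) gives 830776·α = 16483·(-8604) − 3369·(-42586) = 1652502, so α = 826251/415388.
Then β = ((-42586) − 3369·(826251/415388))/16483 = -1242089/415388.
Residuals: 12675/103847, 225/207694, -3625/103847, -17325/103847, 9569/207694; SSR = 9569/207694.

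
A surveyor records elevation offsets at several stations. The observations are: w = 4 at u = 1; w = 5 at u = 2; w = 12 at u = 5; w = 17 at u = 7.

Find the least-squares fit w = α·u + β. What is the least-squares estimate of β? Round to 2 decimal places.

From the data, Σu·u = 79, Σu = 15, Σ1 = 4.
Right-hand side: Σu·w = 193, Σw = 38.
MᵀM·[α, β]ᵀ = Mᵀw becomes [[79, 15]; [15, 4]]·[α, β]ᵀ = [193, 38]ᵀ.
Eliminating β: 4·(row 1) − 15·(row 2) gives 91·α = 4·193 − 15·38 = 202, so α = 202/91.
Then β = (38 − 15·(202/91))/4 = 107/91.

β = 1.18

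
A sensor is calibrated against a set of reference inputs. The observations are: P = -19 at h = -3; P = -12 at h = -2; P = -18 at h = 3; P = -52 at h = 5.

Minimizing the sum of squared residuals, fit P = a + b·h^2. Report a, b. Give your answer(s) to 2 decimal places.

a = -2.09, b = -1.97

MᵀM·[a, b]ᵀ = MᵀP reads: 4·a + 47·b = -101;  47·a + 803·b = -1681.
(Σ1 = 4, Σh^2 = 47, Σh^2·h^2 = 803, ΣP = -101, Σh^2·P = -1681.)
Eliminating b: 803·(row 1) − 47·(row 2) gives 1003·a = 803·(-101) − 47·(-1681) = -2096, so a = -2096/1003.
Then b = ((-1681) − 47·(-2096/1003))/803 = -1977/1003.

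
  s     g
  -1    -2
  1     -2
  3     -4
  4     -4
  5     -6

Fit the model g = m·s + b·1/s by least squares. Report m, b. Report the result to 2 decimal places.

Compute the Gram sums: Σs·s = 52, Σs·1/s = 5, Σ1/s·1/s = 7969/3600.
For Aᵀg: Σs·g = -58, Σ1/s·g = -53/15.
Normal equations: [[52, 5]; [5, 7969/3600]]·[m, b]ᵀ = [-58, -53/15]ᵀ.
Δ = 52·(7969/3600) − 5² = 81097/900.
m = ((-58)·(7969/3600) − 5·(-53/15))/(81097/900) = -199301/162194; b = (52·(-53/15) − 5·(-58))/(81097/900) = 95640/81097.

m = -1.23, b = 1.18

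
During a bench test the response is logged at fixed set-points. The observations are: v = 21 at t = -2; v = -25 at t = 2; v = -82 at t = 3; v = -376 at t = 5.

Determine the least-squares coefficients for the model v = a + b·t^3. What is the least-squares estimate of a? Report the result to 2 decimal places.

a = -1.83

Setting ∂/∂a … = 0 gives: 4·a + 152·b = -462;  152·a + 16482·b = -49582.
Determinant 4·16482 − 152² = 42824.
a = ((-462)·16482 − 152·(-49582))/42824 = -19555/10706; b = (4·(-49582) − 152·(-462))/42824 = -16013/5353.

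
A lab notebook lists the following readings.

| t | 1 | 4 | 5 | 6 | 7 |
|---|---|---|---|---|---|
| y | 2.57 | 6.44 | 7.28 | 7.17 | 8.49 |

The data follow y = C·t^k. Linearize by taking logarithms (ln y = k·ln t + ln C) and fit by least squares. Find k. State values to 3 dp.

k = 0.607

With ln yᵢ as the transformed response and ln tᵢ as the regressor:
Σln t = 6.7334, Σ(ln t)² = 11.5091, Σln y = 8.9004, Σln t·ln y = 13.4686.
Equations: 11.5091·k + 6.7334·ln C = 13.4686;  6.7334·k + 5·ln C = 8.9004.
Solving (det = 12.2067): k = 0.60733, ln C = 0.96219.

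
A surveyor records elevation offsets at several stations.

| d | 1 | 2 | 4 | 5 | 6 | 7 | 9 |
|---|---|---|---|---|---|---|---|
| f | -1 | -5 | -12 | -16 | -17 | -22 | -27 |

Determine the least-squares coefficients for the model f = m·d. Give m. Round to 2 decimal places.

The normal equations are: 212·m = -638.
Hence m = -638 / 212 ≈ -3.00943.

m = -3.01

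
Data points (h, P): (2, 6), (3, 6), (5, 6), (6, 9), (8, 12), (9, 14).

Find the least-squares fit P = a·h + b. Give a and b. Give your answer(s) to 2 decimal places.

Setting ∂/∂a … = 0 gives: 219·a + 33·b = 336;  33·a + 6·b = 53.
Determinant 219·6 − 33² = 225.
a = (336·6 − 33·53)/225 = 89/75; b = (219·53 − 33·336)/225 = 173/75.

a = 1.19, b = 2.31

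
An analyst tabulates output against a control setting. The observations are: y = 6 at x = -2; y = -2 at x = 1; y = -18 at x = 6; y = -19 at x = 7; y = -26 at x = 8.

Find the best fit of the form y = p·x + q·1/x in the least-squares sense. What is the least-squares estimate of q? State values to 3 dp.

AᵀA·[p, q]ᵀ = Aᵀy reads: 154·p + 5·q = -463;  5·p + (37081/28224)·q = -391/28.
Eliminating q: (37081/28224)·(row 1) − 5·(row 2) gives (357491/2016)·p = (37081/28224)·(-463) − 5·(-391/28) = -15197863/28224, so p = -15197863/5004874.
Then q = ((-391/28) − 5·(-15197863/5004874))/(37081/28224) = 331632/357491.

q = 0.928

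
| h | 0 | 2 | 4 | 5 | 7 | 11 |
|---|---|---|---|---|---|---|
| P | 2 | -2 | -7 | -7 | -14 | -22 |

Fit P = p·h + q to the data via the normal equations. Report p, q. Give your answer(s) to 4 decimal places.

p = -2.2094, q = 2.3452

Compute the Gram sums: Σh·h = 215, Σh = 29, Σ1 = 6.
And Σh·P = -407, ΣP = -50.
Normal equations: [[215, 29]; [29, 6]]·[p, q]ᵀ = [-407, -50]ᵀ.
det = 215·6 − 29² = 449.
p = ((-407)·6 − 29·(-50))/449 = -992/449; q = (215·(-50) − 29·(-407))/449 = 1053/449.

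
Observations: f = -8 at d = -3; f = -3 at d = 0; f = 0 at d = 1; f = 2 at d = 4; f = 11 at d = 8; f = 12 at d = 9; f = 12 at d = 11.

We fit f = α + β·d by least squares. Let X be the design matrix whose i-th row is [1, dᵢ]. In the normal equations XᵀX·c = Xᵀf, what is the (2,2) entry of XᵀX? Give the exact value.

292

Row 2 ↔ basis d, column 2 ↔ basis d, so (XᵀX)_{2,2} = Σᵢ (d)·(d) = (-3)·(-3) + (0)·(0) + (1)·(1) + (4)·(4) + (8)·(8) + (9)·(9) + (11)·(11) = 292.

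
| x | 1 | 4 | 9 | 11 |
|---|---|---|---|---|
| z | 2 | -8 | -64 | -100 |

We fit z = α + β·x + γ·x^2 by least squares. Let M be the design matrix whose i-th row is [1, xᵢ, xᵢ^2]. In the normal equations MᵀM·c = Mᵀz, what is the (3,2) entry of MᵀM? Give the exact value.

2125

Row 3 ↔ basis x^2, column 2 ↔ basis x, so (MᵀM)_{3,2} = Σᵢ (x^2)·(x) = (1)·(1) + (16)·(4) + (81)·(9) + (121)·(11) = 2125.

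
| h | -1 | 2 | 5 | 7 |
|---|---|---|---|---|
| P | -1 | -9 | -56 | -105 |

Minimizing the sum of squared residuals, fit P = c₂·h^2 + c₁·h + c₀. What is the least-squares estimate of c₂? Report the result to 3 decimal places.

c₂ = -2.017

The normal system MᵀM·[c₂, c₁, c₀]ᵀ = MᵀP is [[3043, 475, 79]; [475, 79, 13]; [79, 13, 4]]·[c₂, c₁, c₀]ᵀ = [-6582, -1032, -171]ᵀ.
Row-reducing yields c₂ = -1537/762, c₁ = -249/254, c₀ = 104/381.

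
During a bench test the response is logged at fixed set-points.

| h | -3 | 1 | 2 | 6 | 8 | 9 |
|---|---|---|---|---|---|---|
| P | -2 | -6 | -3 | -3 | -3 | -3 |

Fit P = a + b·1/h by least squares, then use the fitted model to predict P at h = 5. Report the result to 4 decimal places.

P̂ = -3.1614

Setting ∂/∂a … = 0 gives: 6·a + (113/72)·b = -20;  (113/72)·a + (7345/5184)·b = -193/24.
(Σ1 = 6, Σ1/h = 113/72, Σ1/h·1/h = 7345/5184, ΣP = -20, Σ1/h·P = -193/24.)
Eliminating b: (7345/5184)·(row 1) − (113/72)·(row 2) gives (31301/5184)·a = (7345/5184)·(-20) − (113/72)·(-193/24) = -81473/5184, so a = -721/277.
Then b = ((-193/24) − (113/72)·(-721/277))/(7345/5184) = -87408/31301.
At h = 5: P̂ = (-721/277)·(1) + (-87408/31301)·(1/5) = -494773/156505.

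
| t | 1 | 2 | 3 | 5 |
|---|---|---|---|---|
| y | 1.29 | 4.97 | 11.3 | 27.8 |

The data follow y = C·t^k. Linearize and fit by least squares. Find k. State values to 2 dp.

k = 1.92

Linearized form: ln y = k·ln t + ln C. From the 4 transformed points,
XᵀX = [[4.2777, 3.4012]; [3.4012, 4]], rhs = [9.1268, 7.6079]ᵀ  (here Σln t = 3.4012, Σ(ln t)² = 4.2777, Σln y = 7.6079, Σln t·ln y = 9.1268).
Slope k = (n·Σln t·ln y − Σln t·Σln y)/(n·Σ(ln t)² − (Σln t)²) = (4·9.1268 − 3.4012·7.6079)/5.5426 = 1.91806; ln C = (Σln y − k·Σln t)/n = 0.27105.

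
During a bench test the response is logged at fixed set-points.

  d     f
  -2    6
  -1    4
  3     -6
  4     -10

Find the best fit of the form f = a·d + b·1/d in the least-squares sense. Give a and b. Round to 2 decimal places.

a = -2.22, b = -1.83

Sums needed: Σd·d = 30, Σd·1/d = 4, Σ1/d·1/d = 205/144.
Right-hand side: Σd·f = -74, Σ1/d·f = -23/2.
det = 30·(205/144) − 4² = 641/24.
a = ((-74)·(205/144) − 4·(-23/2))/(641/24) = -4273/1923; b = (30·(-23/2) − 4·(-74))/(641/24) = -1176/641.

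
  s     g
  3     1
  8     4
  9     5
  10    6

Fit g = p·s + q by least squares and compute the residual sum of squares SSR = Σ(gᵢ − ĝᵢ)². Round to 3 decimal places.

Normal-equation sums: Σs·s = 254, Σs = 30, Σ1 = 4.
Moment sums: Σs·g = 140, Σg = 16.
So AᵀA·[p, q]ᵀ = Aᵀg: [[254, 30]; [30, 4]]·[p, q]ᵀ = [140, 16]ᵀ.
Eliminating q: 4·(row 1) − 30·(row 2) gives 116·p = 4·140 − 30·16 = 80, so p = 20/29.
Then q = (16 − 30·(20/29))/4 = -34/29.
Residuals: 3/29, -10/29, -1/29, 8/29; SSR = 6/29.

SSR = 0.207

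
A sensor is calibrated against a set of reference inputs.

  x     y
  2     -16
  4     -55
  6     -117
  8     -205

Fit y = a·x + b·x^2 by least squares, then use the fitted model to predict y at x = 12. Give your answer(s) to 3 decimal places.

Entries of MᵀM: Σx·x = 120, Σx·x^2 = 800, Σx^2·x^2 = 5664.
Right-hand side: Σx·y = -2594, Σx^2·y = -18276.
MᵀM·[a, b]ᵀ = Mᵀy becomes [[120, 800]; [800, 5664]]·[a, b]ᵀ = [-2594, -18276]ᵀ.
Δ = 120·5664 − 800² = 39680.
a = ((-2594)·5664 − 800·(-18276))/39680 = -1119/620; b = (120·(-18276) − 800·(-2594))/39680 = -737/248.
At x = 12: ŷ = (-1119/620)·(12) + (-737/248)·(144) = -69687/155.

ŷ = -449.594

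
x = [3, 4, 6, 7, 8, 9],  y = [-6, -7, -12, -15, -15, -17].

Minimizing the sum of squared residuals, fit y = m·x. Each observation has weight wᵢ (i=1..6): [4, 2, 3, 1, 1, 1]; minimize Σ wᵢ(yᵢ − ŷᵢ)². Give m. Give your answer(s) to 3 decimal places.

The normal system AᵀWA·[m]ᵀ = AᵀWy is [[370]]·[m]ᵀ = [-722]ᵀ.
Hence m = -722 / 370 ≈ -1.95135.

m = -1.951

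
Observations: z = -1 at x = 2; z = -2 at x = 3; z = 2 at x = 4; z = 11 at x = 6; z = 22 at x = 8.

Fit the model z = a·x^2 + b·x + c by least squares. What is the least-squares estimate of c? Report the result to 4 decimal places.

Setting ∂/∂a … = 0 gives: 5745·a + 827·b + 129·c = 1814;  827·a + 129·b + 23·c = 242;  129·a + 23·b + 5·c = 32.
Inverting the 3×3 Gram matrix, [a, b, c]ᵀ = [491/938, -1111/938, -111/67]ᵀ.

c = -1.6567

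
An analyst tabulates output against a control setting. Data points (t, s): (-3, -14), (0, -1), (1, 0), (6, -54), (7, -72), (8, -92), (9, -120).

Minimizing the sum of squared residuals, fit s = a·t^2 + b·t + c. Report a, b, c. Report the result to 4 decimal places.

a = -1.4895, b = 0.1752, c = -0.0620

The normal system XᵀX·[a, b, c]ᵀ = Xᵀs is [[14436, 1774, 240]; [1774, 240, 28]; [240, 28, 7]]·[a, b, c]ᵀ = [-21206, -2602, -353]ᵀ.
Solving the 3×3 system (Gaussian elimination) gives a = -343949/230921, b = 40457/230921, c = -14307/230921.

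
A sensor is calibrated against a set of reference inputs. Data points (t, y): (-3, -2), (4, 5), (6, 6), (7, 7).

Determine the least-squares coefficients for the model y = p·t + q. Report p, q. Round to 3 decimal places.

p = 0.902, q = 0.844

The normal equations are: 110·p + 14·q = 111;  14·p + 4·q = 16.
(Σt·t = 110, Σt = 14, Σ1 = 4, Σt·y = 111, Σy = 16.)
det = 110·4 − 14² = 244.
p = (111·4 − 14·16)/244 = 55/61; q = (110·16 − 14·111)/244 = 103/122.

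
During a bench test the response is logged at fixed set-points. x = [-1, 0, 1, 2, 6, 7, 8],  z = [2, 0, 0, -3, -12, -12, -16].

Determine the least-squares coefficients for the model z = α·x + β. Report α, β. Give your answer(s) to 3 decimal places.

α = -1.980, β = 0.649

The normal equations are: 155·α + 23·β = -292;  23·α + 7·β = -41.
Δ = 155·7 − 23² = 556.
α = ((-292)·7 − 23·(-41))/556 = -1101/556; β = (155·(-41) − 23·(-292))/556 = 361/556.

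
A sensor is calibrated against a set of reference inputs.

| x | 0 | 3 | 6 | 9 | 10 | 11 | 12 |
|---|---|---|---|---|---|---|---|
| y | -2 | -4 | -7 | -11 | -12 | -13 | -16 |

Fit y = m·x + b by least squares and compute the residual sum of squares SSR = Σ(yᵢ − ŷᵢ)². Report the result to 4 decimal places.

Compute the Gram sums: Σx·x = 491, Σx = 51, Σ1 = 7.
For Aᵀy: Σx·y = -608, Σy = -65.
So AᵀA·[m, b]ᵀ = Aᵀy: [[491, 51]; [51, 7]]·[m, b]ᵀ = [-608, -65]ᵀ.
det = 491·7 − 51² = 836.
m = ((-608)·7 − 51·(-65))/836 = -941/836; b = (491·(-65) − 51·(-608))/836 = -907/836.
Residuals: -765/836, 193/418, 701/836, 45/209, 15/44, 195/418, -107/76; SSR = 3441/836.

SSR = 4.1160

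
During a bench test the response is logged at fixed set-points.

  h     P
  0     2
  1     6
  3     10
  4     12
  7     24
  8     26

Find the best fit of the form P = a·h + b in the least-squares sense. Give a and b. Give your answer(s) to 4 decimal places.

a = 3.0164, b = 1.7705

The normal system AᵀA·[a, b]ᵀ = AᵀP is [[139, 23]; [23, 6]]·[a, b]ᵀ = [460, 80]ᵀ.
det = 139·6 − 23² = 305.
a = (460·6 − 23·80)/305 = 184/61; b = (139·80 − 23·460)/305 = 108/61.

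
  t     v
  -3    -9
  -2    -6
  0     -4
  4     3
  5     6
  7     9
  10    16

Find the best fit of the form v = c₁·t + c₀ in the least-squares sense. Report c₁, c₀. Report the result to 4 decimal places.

The normal equations are: 203·c₁ + 21·c₀ = 304;  21·c₁ + 7·c₀ = 15.
(Σt·t = 203, Σt = 21, Σ1 = 7, Σt·v = 304, Σv = 15.)
Δ = 203·7 − 21² = 980.
c₁ = (304·7 − 21·15)/980 = 37/20; c₀ = (203·15 − 21·304)/980 = -477/140.

c₁ = 1.8500, c₀ = -3.4071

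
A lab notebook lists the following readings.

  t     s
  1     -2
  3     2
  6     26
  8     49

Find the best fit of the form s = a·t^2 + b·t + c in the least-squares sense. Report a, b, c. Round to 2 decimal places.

a = 0.95, b = -1.15, c = -2.18

XᵀX·[a, b, c]ᵀ = Xᵀs reads: 5474·a + 756·b + 110·c = 4088;  756·a + 110·b + 18·c = 552;  110·a + 18·b + 4·c = 75.
(Σt^2·t^2 = 5474, Σt^2·t = 756, Σt^2 = 110, Σt·t = 110, Σt = 18, Σ1 = 4, Σt^2·s = 4088, Σt·s = 552, Σs = 75.)
Solving the 3×3 system (Gaussian elimination) gives a = 19/20, b = -669/580, c = -1267/580.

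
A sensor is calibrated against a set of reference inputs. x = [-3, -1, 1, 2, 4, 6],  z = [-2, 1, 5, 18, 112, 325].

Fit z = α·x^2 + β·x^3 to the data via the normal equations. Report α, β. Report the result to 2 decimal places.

The normal system AᵀA·[α, β]ᵀ = Aᵀz is [[1651, 8589]; [8589, 51547]]·[α, β]ᵀ = [13552, 77570]ᵀ.
Eliminating β: 51547·(row 1) − 8589·(row 2) gives 11333176·α = 51547·13552 − 8589·77570 = 32316214, so α = 16158107/5666588.
Then β = (77570 − 8589·(16158107/5666588))/51547 = 5834971/5666588.

α = 2.85, β = 1.03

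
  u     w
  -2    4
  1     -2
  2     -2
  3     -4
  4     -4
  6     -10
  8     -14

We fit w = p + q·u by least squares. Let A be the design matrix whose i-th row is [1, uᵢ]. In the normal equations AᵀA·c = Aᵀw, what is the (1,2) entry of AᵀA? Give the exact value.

Row 1 ↔ basis 1, column 2 ↔ basis u, so (AᵀA)_{1,2} = Σᵢ u = (1)·(-2) + (1)·(1) + (1)·(2) + (1)·(3) + (1)·(4) + (1)·(6) + (1)·(8) = 22.

22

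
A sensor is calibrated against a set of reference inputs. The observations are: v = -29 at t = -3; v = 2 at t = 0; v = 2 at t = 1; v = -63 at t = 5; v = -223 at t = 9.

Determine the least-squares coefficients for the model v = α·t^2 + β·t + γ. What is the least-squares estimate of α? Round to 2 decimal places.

α = -2.98

Normal-equation sums: Σt^2·t^2 = 7268, Σt^2·t = 828, Σt^2 = 116, Σt·t = 116, Σt = 12, Σ1 = 5.
For Mᵀv: Σt^2·v = -19897, Σt·v = -2233, Σv = -311.
Inverting the 3×3 Gram matrix, [α, β, γ]ᵀ = [-180511/60648, 34593/20216, 20810/7581]ᵀ.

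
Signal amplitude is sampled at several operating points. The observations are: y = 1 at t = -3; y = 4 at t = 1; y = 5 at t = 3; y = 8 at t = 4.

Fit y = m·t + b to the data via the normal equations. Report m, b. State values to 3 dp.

With design matrix A, AᵀA = [[35, 5]; [5, 4]] and Aᵀy = [48, 18]ᵀ.
Eliminating b: 4·(row 1) − 5·(row 2) gives 115·m = 4·48 − 5·18 = 102, so m = 102/115.
Then b = (18 − 5·(102/115))/4 = 78/23.

m = 0.887, b = 3.391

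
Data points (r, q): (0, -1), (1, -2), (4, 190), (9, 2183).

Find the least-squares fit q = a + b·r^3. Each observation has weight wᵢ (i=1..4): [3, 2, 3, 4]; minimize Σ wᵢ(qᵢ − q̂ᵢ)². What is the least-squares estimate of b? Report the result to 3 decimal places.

b = 2.998

Entries of AᵀWA: Σwᵢ·1 = 12, Σwᵢ·r^3 = 3110, Σwᵢ·r^3·r^3 = 2138054.
Moment sums: Σwᵢ·q = 9295, Σwᵢ·r^3·q = 6402104.
Normal equations: [[12, 3110]; [3110, 2138054]]·[a, b]ᵀ = [9295, 6402104]ᵀ.
det = 12·2138054 − 3110² = 15984548.
a = (9295·2138054 − 3110·6402104)/15984548 = -18665755/7992274; b = (12·6402104 − 3110·9295)/15984548 = 23958899/7992274.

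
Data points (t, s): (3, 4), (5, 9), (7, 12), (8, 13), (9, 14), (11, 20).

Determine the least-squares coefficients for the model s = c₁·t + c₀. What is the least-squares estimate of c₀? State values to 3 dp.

c₀ = -1.163

Normal-equation sums: Σt·t = 349, Σt = 43, Σ1 = 6.
Right-hand side: Σt·s = 591, Σs = 72.
Δ = 349·6 − 43² = 245.
c₁ = (591·6 − 43·72)/245 = 90/49; c₀ = (349·72 − 43·591)/245 = -57/49.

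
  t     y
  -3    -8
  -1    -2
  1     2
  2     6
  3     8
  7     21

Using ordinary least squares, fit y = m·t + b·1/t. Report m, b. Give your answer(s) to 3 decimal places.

Normal-equation sums: Σt·t = 73, Σt·1/t = 6, Σ1/t·1/t = 4397/1764.
And Σt·y = 211, Σ1/t·y = 46/3.
AᵀA·[m, b]ᵀ = Aᵀy becomes [[73, 6]; [6, 4397/1764]]·[m, b]ᵀ = [211, 46/3]ᵀ.
Δ = 73·(4397/1764) − 6² = 257477/1764.
m = (211·(4397/1764) − 6·(46/3))/(257477/1764) = 69589/23407; b = (73·(46/3) − 6·211)/(257477/1764) = -23520/23407.

m = 2.973, b = -1.005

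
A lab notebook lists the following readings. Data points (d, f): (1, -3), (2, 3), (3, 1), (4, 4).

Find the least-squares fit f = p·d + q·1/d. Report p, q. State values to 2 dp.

p = 1.20, q = -3.48

The normal equations are: 30·p + 4·q = 22;  4·p + (205/144)·q = -1/6.
(Σd·d = 30, Σd·1/d = 4, Σ1/d·1/d = 205/144, Σd·f = 22, Σ1/d·f = -1/6.)
Eliminating q: (205/144)·(row 1) − 4·(row 2) gives (641/24)·p = (205/144)·22 − 4·(-1/6) = 2303/72, so p = 2303/1923.
Then q = ((-1/6) − 4·(2303/1923))/(205/144) = -2232/641.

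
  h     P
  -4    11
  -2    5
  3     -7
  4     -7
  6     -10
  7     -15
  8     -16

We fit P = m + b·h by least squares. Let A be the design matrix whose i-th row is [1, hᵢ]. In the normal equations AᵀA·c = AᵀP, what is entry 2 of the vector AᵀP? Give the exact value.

-396

Entry 2 ↔ basis h, so (AᵀP)_{2} = Σᵢ (h)·Pᵢ = (-4)·(11) + (-2)·(5) + (3)·(-7) + (4)·(-7) + (6)·(-10) + (7)·(-15) + (8)·(-16) = -396.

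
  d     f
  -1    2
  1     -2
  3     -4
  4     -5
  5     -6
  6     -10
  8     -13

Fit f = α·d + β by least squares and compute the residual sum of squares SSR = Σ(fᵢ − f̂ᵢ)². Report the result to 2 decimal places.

Entries of XᵀX: Σd·d = 152, Σd = 26, Σ1 = 7.
For Xᵀf: Σd·f = -230, Σf = -38.
Eliminating β: 7·(row 1) − 26·(row 2) gives 388·α = 7·(-230) − 26·(-38) = -622, so α = -311/194.
Then β = ((-38) − 26·(-311/194))/7 = 51/97.
Residuals: -25/194, -179/194, 55/194, 86/97, 289/194, -88/97, -68/97; SSR = 511/97.

SSR = 5.27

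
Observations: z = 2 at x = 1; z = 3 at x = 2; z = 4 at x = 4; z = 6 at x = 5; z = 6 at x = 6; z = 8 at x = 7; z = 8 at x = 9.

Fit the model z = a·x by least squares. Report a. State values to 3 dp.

a = 1.028

The normal equations are: 212·a = 218.
a = 218/212 = 1.0283.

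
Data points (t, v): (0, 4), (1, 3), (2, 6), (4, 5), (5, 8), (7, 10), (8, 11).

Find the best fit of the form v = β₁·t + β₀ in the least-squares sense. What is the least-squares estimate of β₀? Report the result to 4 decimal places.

β₀ = 3.0781

Compute the Gram sums: Σt·t = 159, Σt = 27, Σ1 = 7.
Right-hand side: Σt·v = 233, Σv = 47.
So XᵀX·[β₁, β₀]ᵀ = Xᵀv: [[159, 27]; [27, 7]]·[β₁, β₀]ᵀ = [233, 47]ᵀ.
Eliminating β₀: 7·(row 1) − 27·(row 2) gives 384·β₁ = 7·233 − 27·47 = 362, so β₁ = 181/192.
Then β₀ = (47 − 27·(181/192))/7 = 197/64.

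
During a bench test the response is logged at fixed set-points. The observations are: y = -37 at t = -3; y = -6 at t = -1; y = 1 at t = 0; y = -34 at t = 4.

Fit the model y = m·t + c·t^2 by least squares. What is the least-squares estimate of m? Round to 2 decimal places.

m = 3.39

Setting ∂/∂m … = 0 gives: 26·m + 36·c = -19;  36·m + 338·c = -883.
(Σt·t = 26, Σt·t^2 = 36, Σt^2·t^2 = 338, Σt·y = -19, Σt^2·y = -883.)
Determinant 26·338 − 36² = 7492.
m = ((-19)·338 − 36·(-883))/7492 = 12683/3746; c = (26·(-883) − 36·(-19))/7492 = -11137/3746.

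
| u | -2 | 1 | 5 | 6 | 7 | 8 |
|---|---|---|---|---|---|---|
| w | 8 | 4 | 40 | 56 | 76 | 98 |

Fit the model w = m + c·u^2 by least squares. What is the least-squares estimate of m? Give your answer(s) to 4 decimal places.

m = 2.3199

With design matrix X, XᵀX = [[6, 179]; [179, 8435]] and Xᵀw = [282, 13048]ᵀ.
det = 6·8435 − 179² = 18569.
m = (282·8435 − 179·13048)/18569 = 43078/18569; c = (6·13048 − 179·282)/18569 = 27810/18569.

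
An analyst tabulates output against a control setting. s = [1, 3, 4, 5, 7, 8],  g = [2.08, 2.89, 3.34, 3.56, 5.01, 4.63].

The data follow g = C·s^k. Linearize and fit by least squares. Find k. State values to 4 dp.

k = 0.4123

Let Y = ln g. Fitting Y = k·ln s + ln C by least squares:
Over the data: Σln s = 8.1197, Σ(ln s)² = 13.8297, Σln g = 7.4133, Σln s·ln g = 11.2039.
Normal system: [[13.8297, 8.1197]; [8.1197, 6]]·[k, ln C]ᵀ = [11.2039, 7.4133]ᵀ.
Solving (det = 17.0487): k = 0.41231, ln C = 0.67759.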